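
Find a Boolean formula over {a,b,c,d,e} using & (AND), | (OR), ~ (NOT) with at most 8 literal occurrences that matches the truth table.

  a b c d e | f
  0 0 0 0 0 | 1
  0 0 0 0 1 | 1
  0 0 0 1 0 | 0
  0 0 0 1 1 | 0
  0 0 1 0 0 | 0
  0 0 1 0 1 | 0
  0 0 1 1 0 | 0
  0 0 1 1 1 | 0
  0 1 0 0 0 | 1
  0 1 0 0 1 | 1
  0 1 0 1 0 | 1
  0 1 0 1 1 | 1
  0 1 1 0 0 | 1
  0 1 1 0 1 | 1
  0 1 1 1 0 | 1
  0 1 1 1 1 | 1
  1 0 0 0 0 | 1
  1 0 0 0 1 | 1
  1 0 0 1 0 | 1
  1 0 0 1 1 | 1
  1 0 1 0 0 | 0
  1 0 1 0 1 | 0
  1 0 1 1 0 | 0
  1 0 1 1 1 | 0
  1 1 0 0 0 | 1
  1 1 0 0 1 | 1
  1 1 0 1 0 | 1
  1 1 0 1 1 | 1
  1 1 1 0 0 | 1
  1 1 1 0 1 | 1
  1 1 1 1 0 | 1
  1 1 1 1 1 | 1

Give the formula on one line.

  ~c = 11110000111100001111000011110000
  (~c | b) = 11110000111111111111000011111111
  ~d = 11001100110011001100110011001100
  (~d | a) = 11001100110011001111111111111111
  (a | b) = 00000000111111111111111111111111
  ((~d | a) | (a | b)) = 11001100111111111111111111111111
  ((~c | b) & ((~d | a) | (a | b))) = 11000000111111111111000011111111

((~c | b) & ((~d | a) | (a | b)))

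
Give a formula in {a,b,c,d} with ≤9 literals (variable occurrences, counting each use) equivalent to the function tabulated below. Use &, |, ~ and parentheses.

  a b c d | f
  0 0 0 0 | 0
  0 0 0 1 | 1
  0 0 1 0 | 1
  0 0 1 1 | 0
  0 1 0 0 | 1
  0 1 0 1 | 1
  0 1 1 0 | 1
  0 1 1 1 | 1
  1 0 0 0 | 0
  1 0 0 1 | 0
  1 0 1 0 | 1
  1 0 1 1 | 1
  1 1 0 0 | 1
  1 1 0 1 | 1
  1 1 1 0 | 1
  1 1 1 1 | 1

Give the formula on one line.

(((a | ~d) & (b | (c & ~b))) | (~a & ((~c & d) | b)))

  ~d = 1010101010101010
  (a | ~d) = 1010101011111111
  ~b = 1111000011110000
  (c & ~b) = 0011000000110000
  (b | (c & ~b)) = 0011111100111111
  ((a | ~d) & (b | (c & ~b))) = 0010101000111111
  ~a = 1111111100000000
  ~c = 1100110011001100
  (~c & d) = 0100010001000100
  ((~c & d) | b) = 0100111101001111
  (~a & ((~c & d) | b)) = 0100111100000000
  (((a | ~d) & (b | (c & ~b))) | (~a & ((~c & d) | b))) = 0110111100111111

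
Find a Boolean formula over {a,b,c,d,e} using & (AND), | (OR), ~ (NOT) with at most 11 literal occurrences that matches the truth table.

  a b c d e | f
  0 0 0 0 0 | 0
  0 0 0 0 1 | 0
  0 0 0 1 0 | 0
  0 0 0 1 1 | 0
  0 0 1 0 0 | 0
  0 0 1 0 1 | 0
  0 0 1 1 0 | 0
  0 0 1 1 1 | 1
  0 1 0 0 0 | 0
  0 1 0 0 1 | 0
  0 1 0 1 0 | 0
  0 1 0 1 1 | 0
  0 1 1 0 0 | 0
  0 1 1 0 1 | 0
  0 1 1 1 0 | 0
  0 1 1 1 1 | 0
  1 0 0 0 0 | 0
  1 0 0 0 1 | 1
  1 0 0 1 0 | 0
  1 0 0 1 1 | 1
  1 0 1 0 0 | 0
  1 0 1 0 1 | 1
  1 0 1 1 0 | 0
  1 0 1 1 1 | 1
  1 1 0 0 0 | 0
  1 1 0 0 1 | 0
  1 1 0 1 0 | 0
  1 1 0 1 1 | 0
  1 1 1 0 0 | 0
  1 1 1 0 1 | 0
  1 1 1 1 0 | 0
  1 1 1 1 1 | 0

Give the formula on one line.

(((a | ((~e & c) & ~a)) | (~a & (d & c))) & (~b & e))

  ~e = 10101010101010101010101010101010
  (~e & c) = 00001010000010100000101000001010
  ~a = 11111111111111110000000000000000
  ((~e & c) & ~a) = 00001010000010100000000000000000
  (a | ((~e & c) & ~a)) = 00001010000010101111111111111111
  (d & c) = 00000011000000110000001100000011
  (~a & (d & c)) = 00000011000000110000000000000000
  ((a | ((~e & c) & ~a)) | (~a & (d & c))) = 00001011000010111111111111111111
  ~b = 11111111000000001111111100000000
  (~b & e) = 01010101000000000101010100000000
  (((a | ((~e & c) & ~a)) | (~a & (d & c))) & (~b & e)) = 00000001000000000101010100000000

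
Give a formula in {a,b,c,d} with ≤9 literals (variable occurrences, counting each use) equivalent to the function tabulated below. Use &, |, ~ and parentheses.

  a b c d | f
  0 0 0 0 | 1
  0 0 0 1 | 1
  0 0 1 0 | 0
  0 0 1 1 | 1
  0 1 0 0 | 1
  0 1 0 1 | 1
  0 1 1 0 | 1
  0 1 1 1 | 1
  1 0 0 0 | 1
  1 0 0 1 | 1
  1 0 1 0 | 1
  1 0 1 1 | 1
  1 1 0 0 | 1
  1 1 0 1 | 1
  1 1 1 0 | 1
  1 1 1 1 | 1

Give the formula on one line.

  ~b = 1111000011110000
  ~c = 1100110011001100
  (~b & ~c) = 1100000011000000
  (a | (~b & ~c)) = 1100000011111111
  ~a = 1111111100000000
  ~d = 1010101010101010
  (~c | ~d) = 1110111011101110
  (~a | (~c | ~d)) = 1111111111101110
  (d | b) = 0101111101011111
  ((~a | (~c | ~d)) & (d | b)) = 0101111101001110
  ((a | (~b & ~c)) | ((~a | (~c | ~d)) & (d | b))) = 1101111111111111

((a | (~b & ~c)) | ((~a | (~c | ~d)) & (d | b)))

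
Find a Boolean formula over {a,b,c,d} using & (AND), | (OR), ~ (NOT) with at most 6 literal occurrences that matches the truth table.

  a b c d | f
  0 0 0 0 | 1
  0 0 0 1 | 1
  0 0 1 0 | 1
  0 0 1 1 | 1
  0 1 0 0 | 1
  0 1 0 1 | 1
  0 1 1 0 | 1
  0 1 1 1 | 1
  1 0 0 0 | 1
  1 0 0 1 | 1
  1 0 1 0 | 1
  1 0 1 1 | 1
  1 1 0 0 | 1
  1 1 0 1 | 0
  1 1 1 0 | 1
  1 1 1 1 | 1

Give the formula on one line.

  ~d = 1010101010101010
  (~d | c) = 1011101110111011
  ~c = 1100110011001100
  (a | ~c) = 1100110011111111
  ((~d | c) & (a | ~c)) = 1000100010111011
  ~a = 1111111100000000
  ~b = 1111000011110000
  (~a | ~b) = 1111111111110000
  (((~d | c) & (a | ~c)) | (~a | ~b)) = 1111111111111011

(((~d | c) & (a | ~c)) | (~a | ~b))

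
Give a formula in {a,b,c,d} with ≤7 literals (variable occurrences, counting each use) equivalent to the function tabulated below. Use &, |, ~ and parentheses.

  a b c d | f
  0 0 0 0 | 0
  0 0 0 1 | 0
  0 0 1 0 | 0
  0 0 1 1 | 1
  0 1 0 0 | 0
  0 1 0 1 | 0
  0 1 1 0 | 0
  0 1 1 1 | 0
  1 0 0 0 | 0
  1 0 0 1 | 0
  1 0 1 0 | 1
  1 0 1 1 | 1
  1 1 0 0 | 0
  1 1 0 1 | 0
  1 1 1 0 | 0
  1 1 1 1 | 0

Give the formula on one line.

(((~b & ((c & d) & ~a)) | (c & a)) & ~b)

  ~b = 1111000011110000
  (c & d) = 0001000100010001
  ~a = 1111111100000000
  ((c & d) & ~a) = 0001000100000000
  (~b & ((c & d) & ~a)) = 0001000000000000
  (c & a) = 0000000000110011
  ((~b & ((c & d) & ~a)) | (c & a)) = 0001000000110011
  (((~b & ((c & d) & ~a)) | (c & a)) & ~b) = 0001000000110000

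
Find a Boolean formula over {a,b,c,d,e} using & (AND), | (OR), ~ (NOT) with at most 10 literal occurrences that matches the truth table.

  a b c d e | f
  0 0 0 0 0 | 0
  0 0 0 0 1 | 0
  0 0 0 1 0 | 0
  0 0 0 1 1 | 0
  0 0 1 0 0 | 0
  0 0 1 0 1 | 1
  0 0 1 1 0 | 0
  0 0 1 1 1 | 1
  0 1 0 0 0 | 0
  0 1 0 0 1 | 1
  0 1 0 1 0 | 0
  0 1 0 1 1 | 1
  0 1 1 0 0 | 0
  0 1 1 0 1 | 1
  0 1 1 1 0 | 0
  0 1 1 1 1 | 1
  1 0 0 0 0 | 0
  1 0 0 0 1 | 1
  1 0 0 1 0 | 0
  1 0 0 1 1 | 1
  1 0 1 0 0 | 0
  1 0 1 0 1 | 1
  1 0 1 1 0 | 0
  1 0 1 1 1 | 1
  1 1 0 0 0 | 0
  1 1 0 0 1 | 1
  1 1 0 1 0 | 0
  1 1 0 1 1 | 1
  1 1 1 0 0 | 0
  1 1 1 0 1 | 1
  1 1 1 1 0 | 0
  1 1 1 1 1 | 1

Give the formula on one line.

(e & ((a | ((~d | ~c) & b)) | (c & ~a)))

  ~d = 11001100110011001100110011001100
  ~c = 11110000111100001111000011110000
  (~d | ~c) = 11111100111111001111110011111100
  ((~d | ~c) & b) = 00000000111111000000000011111100
  (a | ((~d | ~c) & b)) = 00000000111111001111111111111111
  ~a = 11111111111111110000000000000000
  (c & ~a) = 00001111000011110000000000000000
  ((a | ((~d | ~c) & b)) | (c & ~a)) = 00001111111111111111111111111111
  (e & ((a | ((~d | ~c) & b)) | (c & ~a))) = 00000101010101010101010101010101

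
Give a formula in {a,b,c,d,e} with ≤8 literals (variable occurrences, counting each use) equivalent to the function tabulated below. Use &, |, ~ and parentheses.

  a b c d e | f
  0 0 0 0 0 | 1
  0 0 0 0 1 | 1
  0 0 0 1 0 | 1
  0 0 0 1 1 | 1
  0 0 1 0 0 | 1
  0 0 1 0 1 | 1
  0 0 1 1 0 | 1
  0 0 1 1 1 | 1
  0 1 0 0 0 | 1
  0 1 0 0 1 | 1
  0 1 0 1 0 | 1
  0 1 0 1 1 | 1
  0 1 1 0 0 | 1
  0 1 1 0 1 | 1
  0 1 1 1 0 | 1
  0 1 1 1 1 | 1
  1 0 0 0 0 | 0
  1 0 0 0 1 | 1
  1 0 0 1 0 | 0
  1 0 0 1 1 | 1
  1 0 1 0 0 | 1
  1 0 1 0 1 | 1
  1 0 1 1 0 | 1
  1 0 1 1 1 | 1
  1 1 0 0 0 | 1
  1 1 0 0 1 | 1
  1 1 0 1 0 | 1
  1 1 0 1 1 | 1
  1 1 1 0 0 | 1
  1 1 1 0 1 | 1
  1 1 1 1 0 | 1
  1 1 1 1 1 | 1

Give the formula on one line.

  (b | e) = 01010101111111110101010111111111
  ~a = 11111111111111110000000000000000
  ((b | e) | ~a) = 11111111111111110101010111111111
  (b | c) = 00001111111111110000111111111111
  (((b | e) | ~a) | (b | c)) = 11111111111111110101111111111111

(((b | e) | ~a) | (b | c))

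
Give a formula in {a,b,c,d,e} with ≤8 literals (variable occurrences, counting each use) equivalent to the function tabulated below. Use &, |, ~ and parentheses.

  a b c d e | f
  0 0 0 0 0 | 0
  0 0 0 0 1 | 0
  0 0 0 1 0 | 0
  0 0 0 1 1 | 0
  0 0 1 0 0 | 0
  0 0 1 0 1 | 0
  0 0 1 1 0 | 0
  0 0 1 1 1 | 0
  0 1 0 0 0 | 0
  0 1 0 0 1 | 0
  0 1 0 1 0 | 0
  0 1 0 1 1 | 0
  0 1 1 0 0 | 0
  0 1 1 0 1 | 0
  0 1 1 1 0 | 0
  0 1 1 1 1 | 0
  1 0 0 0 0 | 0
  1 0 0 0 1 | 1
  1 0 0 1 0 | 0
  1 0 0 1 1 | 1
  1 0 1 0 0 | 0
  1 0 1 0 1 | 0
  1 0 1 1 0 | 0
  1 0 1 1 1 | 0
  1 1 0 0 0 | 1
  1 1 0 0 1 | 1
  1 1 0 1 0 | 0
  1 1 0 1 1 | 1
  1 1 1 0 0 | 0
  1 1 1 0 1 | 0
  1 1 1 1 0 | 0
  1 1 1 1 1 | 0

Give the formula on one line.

((b | e) & ((a & ~c) & ((~e & c) | (~d | e))))

  (b | e) = 01010101111111110101010111111111
  ~c = 11110000111100001111000011110000
  (a & ~c) = 00000000000000001111000011110000
  ~e = 10101010101010101010101010101010
  (~e & c) = 00001010000010100000101000001010
  ~d = 11001100110011001100110011001100
  (~d | e) = 11011101110111011101110111011101
  ((~e & c) | (~d | e)) = 11011111110111111101111111011111
  ((a & ~c) & ((~e & c) | (~d | e))) = 00000000000000001101000011010000
  ((b | e) & ((a & ~c) & ((~e & c) | (~d | e)))) = 00000000000000000101000011010000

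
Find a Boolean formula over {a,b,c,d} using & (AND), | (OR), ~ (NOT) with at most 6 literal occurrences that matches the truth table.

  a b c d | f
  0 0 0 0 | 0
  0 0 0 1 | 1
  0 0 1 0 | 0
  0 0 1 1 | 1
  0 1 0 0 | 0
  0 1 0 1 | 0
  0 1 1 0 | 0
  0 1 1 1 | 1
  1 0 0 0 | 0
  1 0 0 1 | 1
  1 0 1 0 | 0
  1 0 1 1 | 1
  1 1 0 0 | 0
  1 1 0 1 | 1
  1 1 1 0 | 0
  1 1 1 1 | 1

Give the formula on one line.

  (c & d) = 0001000100010001
  (a & b) = 0000000000001111
  ((c & d) | (a & b)) = 0001000100011111
  ~b = 1111000011110000
  (((c & d) | (a & b)) | ~b) = 1111000111111111
  ((((c & d) | (a & b)) | ~b) & d) = 0101000101010101

((((c & d) | (a & b)) | ~b) & d)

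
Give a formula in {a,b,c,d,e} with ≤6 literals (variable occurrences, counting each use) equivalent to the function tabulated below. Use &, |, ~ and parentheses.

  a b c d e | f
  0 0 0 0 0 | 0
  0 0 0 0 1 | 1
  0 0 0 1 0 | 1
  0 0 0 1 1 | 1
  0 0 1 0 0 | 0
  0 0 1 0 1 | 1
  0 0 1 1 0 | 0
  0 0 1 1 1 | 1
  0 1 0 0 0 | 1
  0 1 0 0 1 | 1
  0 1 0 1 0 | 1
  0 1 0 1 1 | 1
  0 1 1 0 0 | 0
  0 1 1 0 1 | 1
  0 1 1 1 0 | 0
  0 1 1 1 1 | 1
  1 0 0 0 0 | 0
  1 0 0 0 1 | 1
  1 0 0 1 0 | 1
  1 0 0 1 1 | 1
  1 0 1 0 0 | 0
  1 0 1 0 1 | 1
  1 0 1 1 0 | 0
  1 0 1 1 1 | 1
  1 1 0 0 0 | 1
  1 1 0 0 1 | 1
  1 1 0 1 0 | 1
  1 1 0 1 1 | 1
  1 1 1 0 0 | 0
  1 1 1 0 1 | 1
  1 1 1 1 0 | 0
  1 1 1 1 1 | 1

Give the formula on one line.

  (b | d) = 00110011111111110011001111111111
  ~c = 11110000111100001111000011110000
  ((b | d) & ~c) = 00110000111100000011000011110000
  (((b | d) & ~c) | e) = 01110101111101010111010111110101

(((b | d) & ~c) | e)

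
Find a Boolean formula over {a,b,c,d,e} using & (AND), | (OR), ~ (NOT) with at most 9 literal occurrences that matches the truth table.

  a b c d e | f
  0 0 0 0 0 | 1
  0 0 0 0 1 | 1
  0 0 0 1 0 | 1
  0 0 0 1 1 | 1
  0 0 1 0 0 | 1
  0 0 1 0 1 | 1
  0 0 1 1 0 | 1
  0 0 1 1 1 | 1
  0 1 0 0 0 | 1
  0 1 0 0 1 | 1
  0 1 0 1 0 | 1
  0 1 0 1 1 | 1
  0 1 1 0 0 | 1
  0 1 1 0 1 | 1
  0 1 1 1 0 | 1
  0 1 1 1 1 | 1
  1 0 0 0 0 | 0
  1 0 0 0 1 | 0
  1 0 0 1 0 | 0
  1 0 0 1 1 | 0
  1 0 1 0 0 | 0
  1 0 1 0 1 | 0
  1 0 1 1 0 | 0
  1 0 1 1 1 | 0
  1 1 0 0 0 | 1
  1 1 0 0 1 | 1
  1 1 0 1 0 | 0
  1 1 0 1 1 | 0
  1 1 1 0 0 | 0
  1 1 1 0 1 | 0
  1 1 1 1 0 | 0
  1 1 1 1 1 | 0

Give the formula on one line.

  ~a = 11111111111111110000000000000000
  ~c = 11110000111100001111000011110000
  ~d = 11001100110011001100110011001100
  (a | ~d) = 11001100110011001111111111111111
  (~c & (a | ~d)) = 11000000110000001111000011110000
  (b & (~c & (a | ~d))) = 00000000110000000000000011110000
  (~a | ~d) = 11111111111111111100110011001100
  ((b & (~c & (a | ~d))) & (~a | ~d)) = 00000000110000000000000011000000
  (~a | ((b & (~c & (a | ~d))) & (~a | ~d))) = 11111111111111110000000011000000

(~a | ((b & (~c & (a | ~d))) & (~a | ~d)))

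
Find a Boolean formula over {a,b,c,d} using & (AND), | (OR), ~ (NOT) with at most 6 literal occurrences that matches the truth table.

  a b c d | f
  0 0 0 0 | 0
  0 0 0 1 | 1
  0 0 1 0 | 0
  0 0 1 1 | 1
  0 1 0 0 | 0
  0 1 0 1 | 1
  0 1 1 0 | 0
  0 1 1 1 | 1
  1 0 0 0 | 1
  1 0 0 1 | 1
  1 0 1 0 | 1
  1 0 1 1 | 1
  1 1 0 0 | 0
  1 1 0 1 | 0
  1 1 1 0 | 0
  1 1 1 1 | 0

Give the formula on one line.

  (d | a) = 0101010111111111
  ~a = 1111111100000000
  ~b = 1111000011110000
  (~a | ~b) = 1111111111110000
  ((d | a) & (~a | ~b)) = 0101010111110000

((d | a) & (~a | ~b))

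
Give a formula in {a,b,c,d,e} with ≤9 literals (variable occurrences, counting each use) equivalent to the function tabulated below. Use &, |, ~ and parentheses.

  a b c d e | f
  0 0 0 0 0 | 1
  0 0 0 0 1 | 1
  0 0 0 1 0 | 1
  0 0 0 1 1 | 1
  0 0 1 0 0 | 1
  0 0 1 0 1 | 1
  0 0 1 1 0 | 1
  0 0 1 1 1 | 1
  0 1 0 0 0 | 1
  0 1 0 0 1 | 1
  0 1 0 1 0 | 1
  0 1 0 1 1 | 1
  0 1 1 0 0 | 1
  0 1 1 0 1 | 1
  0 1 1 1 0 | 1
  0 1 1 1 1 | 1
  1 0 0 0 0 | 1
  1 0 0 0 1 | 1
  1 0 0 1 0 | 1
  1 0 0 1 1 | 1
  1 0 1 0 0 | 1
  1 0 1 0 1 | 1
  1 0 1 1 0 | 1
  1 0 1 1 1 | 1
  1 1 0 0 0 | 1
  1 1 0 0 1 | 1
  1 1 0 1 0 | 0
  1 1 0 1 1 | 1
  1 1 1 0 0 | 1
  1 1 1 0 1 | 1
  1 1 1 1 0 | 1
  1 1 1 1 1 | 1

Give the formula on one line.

((e | ~b) | (((((~d | ~e) & e) | (c | ~a)) | ~d) & b))

  ~b = 11111111000000001111111100000000
  (e | ~b) = 11111111010101011111111101010101
  ~d = 11001100110011001100110011001100
  ~e = 10101010101010101010101010101010
  (~d | ~e) = 11101110111011101110111011101110
  ((~d | ~e) & e) = 01000100010001000100010001000100
  ~a = 11111111111111110000000000000000
  (c | ~a) = 11111111111111110000111100001111
  (((~d | ~e) & e) | (c | ~a)) = 11111111111111110100111101001111
  ((((~d | ~e) & e) | (c | ~a)) | ~d) = 11111111111111111100111111001111
  (((((~d | ~e) & e) | (c | ~a)) | ~d) & b) = 00000000111111110000000011001111
  ((e | ~b) | (((((~d | ~e) & e) | (c | ~a)) | ~d) & b)) = 11111111111111111111111111011111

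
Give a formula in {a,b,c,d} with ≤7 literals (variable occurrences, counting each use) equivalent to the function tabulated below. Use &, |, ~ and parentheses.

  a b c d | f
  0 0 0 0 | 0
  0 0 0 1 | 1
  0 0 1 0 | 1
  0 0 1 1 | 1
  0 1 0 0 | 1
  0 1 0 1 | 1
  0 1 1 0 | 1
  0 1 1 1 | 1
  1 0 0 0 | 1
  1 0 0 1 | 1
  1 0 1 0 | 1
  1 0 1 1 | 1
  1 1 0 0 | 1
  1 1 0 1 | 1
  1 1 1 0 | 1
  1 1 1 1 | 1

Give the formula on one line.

  (b | c) = 0011111100111111
  ~c = 1100110011001100
  ((b | c) & ~c) = 0000110000001100
  (d | c) = 0111011101110111
  (((b | c) & ~c) | (d | c)) = 0111111101111111
  (a & ~c) = 0000000011001100
  ((((b | c) & ~c) | (d | c)) | (a & ~c)) = 0111111111111111

((((b | c) & ~c) | (d | c)) | (a & ~c))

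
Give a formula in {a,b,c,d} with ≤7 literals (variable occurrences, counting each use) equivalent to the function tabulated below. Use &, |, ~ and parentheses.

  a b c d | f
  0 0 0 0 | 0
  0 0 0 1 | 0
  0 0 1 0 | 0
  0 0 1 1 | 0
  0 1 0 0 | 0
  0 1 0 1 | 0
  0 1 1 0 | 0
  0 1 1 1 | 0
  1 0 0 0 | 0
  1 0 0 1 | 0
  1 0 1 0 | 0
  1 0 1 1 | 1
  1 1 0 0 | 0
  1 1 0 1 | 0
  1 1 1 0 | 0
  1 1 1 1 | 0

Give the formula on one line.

((d & ~b) & (a & c))

  ~b = 1111000011110000
  (d & ~b) = 0101000001010000
  (a & c) = 0000000000110011
  ((d & ~b) & (a & c)) = 0000000000010000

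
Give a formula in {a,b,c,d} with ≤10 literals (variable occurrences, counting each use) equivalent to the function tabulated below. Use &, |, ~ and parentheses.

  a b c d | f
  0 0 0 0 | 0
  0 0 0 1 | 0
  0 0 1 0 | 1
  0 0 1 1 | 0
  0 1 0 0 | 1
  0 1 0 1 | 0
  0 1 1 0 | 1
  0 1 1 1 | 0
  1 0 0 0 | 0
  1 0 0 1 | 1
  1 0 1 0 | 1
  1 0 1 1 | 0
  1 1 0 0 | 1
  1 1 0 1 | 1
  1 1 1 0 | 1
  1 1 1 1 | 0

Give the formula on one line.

  ~d = 1010101010101010
  (~d | a) = 1010101011111111
  ~c = 1100110011001100
  ~a = 1111111100000000
  (~a & b) = 0000111100000000
  (~c | (~a & b)) = 1100111111001100
  (d | b) = 0101111101011111
  ((~c | (~a & b)) & (d | b)) = 0100111101001100
  ((~d | a) & ((~c | (~a & b)) & (d | b))) = 0000101001001100
  (c & ~d) = 0010001000100010
  (((~d | a) & ((~c | (~a & b)) & (d | b))) | (c & ~d)) = 0010101001101110

(((~d | a) & ((~c | (~a & b)) & (d | b))) | (c & ~d))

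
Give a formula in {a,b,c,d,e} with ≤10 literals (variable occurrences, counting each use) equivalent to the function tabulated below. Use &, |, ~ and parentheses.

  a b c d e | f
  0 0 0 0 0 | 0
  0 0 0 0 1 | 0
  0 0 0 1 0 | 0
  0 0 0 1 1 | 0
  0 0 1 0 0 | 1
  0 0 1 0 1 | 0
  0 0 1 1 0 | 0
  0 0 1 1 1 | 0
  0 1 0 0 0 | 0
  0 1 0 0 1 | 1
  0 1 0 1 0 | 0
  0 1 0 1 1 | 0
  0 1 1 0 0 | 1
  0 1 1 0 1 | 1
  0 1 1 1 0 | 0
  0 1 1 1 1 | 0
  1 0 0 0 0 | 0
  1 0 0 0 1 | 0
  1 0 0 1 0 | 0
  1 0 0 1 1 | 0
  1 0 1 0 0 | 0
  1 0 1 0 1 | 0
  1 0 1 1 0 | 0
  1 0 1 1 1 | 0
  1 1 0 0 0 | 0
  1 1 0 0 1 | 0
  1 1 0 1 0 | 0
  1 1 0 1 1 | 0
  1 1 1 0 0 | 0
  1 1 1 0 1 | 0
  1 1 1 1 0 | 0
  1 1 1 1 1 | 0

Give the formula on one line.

((((~c | (~e | b)) & ~d) & (~e | b)) & ((c | e) & ~a))

  ~c = 11110000111100001111000011110000
  ~e = 10101010101010101010101010101010
  (~e | b) = 10101010111111111010101011111111
  (~c | (~e | b)) = 11111010111111111111101011111111
  ~d = 11001100110011001100110011001100
  ((~c | (~e | b)) & ~d) = 11001000110011001100100011001100
  (((~c | (~e | b)) & ~d) & (~e | b)) = 10001000110011001000100011001100
  (c | e) = 01011111010111110101111101011111
  ~a = 11111111111111110000000000000000
  ((c | e) & ~a) = 01011111010111110000000000000000
  ((((~c | (~e | b)) & ~d) & (~e | b)) & ((c | e) & ~a)) = 00001000010011000000000000000000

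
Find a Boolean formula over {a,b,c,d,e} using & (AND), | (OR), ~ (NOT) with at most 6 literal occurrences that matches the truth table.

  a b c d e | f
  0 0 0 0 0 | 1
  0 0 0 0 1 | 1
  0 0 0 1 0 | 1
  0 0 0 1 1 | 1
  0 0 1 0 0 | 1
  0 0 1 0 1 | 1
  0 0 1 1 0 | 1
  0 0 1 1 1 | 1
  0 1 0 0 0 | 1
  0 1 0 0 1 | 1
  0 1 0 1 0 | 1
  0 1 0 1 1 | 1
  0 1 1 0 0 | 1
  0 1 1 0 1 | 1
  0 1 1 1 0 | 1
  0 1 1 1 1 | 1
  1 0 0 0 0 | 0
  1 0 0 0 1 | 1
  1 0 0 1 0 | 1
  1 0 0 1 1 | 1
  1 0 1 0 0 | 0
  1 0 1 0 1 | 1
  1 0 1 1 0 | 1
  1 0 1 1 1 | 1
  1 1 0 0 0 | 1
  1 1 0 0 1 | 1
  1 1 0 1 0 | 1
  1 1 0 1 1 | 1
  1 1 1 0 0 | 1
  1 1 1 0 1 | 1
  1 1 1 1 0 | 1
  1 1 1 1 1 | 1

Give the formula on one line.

  ~e = 10101010101010101010101010101010
  (~e & d) = 00100010001000100010001000100010
  ~a = 11111111111111110000000000000000
  ((~e & d) | ~a) = 11111111111111110010001000100010
  (((~e & d) | ~a) | e) = 11111111111111110111011101110111
  (b | (((~e & d) | ~a) | e)) = 11111111111111110111011111111111

(b | (((~e & d) | ~a) | e))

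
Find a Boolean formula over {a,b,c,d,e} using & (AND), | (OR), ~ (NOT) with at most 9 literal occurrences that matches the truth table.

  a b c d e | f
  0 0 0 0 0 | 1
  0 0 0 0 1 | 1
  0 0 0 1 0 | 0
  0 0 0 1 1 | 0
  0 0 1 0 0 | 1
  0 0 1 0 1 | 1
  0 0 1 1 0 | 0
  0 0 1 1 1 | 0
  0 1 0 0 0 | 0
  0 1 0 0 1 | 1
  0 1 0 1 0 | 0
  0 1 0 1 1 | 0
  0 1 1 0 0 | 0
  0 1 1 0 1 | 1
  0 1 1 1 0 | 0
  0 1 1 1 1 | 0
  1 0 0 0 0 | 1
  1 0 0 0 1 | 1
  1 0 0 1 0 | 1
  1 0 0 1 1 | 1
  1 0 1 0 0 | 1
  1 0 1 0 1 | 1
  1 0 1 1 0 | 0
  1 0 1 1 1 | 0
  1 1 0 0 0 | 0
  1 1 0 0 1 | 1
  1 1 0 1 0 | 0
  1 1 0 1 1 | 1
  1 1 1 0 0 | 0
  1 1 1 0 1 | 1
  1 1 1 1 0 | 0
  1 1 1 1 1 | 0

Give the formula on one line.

  ~d = 11001100110011001100110011001100
  (~d | a) = 11001100110011001111111111111111
  ~b = 11111111000000001111111100000000
  (e | ~b) = 11111111010101011111111101010101
  ((~d | a) & (e | ~b)) = 11001100010001001111111101010101
  ~a = 11111111111111110000000000000000
  ~c = 11110000111100001111000011110000
  (a & ~c) = 00000000000000001111000011110000
  (~a | (a & ~c)) = 11111111111111111111000011110000
  ((~a | (a & ~c)) | ~d) = 11111111111111111111110011111100
  (((~d | a) & (e | ~b)) & ((~a | (a & ~c)) | ~d)) = 11001100010001001111110001010100

(((~d | a) & (e | ~b)) & ((~a | (a & ~c)) | ~d))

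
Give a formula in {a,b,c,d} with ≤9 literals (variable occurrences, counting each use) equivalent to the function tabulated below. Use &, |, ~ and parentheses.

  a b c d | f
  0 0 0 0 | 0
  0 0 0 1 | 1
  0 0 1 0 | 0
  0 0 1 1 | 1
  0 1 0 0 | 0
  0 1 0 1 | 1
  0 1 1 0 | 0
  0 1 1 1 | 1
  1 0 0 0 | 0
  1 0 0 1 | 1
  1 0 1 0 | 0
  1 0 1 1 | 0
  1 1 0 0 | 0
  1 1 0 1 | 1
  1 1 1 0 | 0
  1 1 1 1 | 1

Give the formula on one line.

(((((~c | ~d) | a) & (b | ~d)) | ((~c | ~d) | ~a)) & d)

  ~c = 1100110011001100
  ~d = 1010101010101010
  (~c | ~d) = 1110111011101110
  ((~c | ~d) | a) = 1110111011111111
  (b | ~d) = 1010111110101111
  (((~c | ~d) | a) & (b | ~d)) = 1010111010101111
  ~a = 1111111100000000
  ((~c | ~d) | ~a) = 1111111111101110
  ((((~c | ~d) | a) & (b | ~d)) | ((~c | ~d) | ~a)) = 1111111111101111
  (((((~c | ~d) | a) & (b | ~d)) | ((~c | ~d) | ~a)) & d) = 0101010101000101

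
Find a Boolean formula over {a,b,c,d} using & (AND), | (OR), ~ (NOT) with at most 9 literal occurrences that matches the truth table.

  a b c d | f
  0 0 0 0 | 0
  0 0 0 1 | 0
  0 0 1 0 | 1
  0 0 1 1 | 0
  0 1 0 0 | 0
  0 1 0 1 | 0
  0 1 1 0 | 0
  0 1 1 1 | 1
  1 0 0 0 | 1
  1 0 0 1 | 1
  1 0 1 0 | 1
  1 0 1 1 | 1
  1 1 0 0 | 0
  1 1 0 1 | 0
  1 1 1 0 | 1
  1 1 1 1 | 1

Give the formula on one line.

  ~b = 1111000011110000
  (a | ~b) = 1111000011111111
  ~d = 1010101010101010
  (~d & c) = 0010001000100010
  ((a | ~b) & (~d & c)) = 0010000000100010
  (((a | ~b) & (~d & c)) | a) = 0010000011111111
  (b & d) = 0000010100000101
  ((((a | ~b) & (~d & c)) | a) | (b & d)) = 0010010111111111
  (c | ~b) = 1111001111110011
  (((((a | ~b) & (~d & c)) | a) | (b & d)) & (c | ~b)) = 0010000111110011

(((((a | ~b) & (~d & c)) | a) | (b & d)) & (c | ~b))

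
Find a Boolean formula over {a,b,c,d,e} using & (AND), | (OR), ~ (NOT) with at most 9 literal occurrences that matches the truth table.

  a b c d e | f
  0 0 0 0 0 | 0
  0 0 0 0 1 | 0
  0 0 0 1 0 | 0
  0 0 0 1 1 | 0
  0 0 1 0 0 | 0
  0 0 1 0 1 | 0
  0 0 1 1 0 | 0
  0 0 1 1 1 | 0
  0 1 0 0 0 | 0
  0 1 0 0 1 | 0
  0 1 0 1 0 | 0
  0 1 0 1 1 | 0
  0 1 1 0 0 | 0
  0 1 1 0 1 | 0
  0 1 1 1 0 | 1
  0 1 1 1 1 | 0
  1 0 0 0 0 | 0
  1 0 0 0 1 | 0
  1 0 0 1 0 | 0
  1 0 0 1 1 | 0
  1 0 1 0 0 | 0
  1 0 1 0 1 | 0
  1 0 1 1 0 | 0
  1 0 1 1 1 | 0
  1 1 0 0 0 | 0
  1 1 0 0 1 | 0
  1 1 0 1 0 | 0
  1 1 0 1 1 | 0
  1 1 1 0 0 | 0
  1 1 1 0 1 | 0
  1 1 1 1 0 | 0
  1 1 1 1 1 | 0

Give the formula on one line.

  ~a = 11111111111111110000000000000000
  (d & b) = 00000000001100110000000000110011
  ~e = 10101010101010101010101010101010
  ((d & b) & ~e) = 00000000001000100000000000100010
  (a | ((d & b) & ~e)) = 00000000001000101111111111111111
  (~a & (a | ((d & b) & ~e))) = 00000000001000100000000000000000
  (c & (~a & (a | ((d & b) & ~e)))) = 00000000000000100000000000000000

(c & (~a & (a | ((d & b) & ~e))))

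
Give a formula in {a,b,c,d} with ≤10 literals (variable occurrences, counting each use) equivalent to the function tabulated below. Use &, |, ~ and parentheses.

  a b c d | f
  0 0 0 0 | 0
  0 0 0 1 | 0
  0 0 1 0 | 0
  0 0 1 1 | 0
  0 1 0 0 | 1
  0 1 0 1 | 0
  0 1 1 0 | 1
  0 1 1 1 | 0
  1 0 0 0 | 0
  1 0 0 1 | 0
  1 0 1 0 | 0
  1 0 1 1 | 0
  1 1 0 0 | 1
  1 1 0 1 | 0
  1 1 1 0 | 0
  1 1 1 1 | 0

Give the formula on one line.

  ~d = 1010101010101010
  ~c = 1100110011001100
  (~d & ~c) = 1000100010001000
  ((~d & ~c) & b) = 0000100000001000
  ~a = 1111111100000000
  (d | ~a) = 1111111101010101
  (b & (d | ~a)) = 0000111100000101
  (((~d & ~c) & b) | (b & (d | ~a))) = 0000111100001101
  (~d & (((~d & ~c) & b) | (b & (d | ~a)))) = 0000101000001000

(~d & (((~d & ~c) & b) | (b & (d | ~a))))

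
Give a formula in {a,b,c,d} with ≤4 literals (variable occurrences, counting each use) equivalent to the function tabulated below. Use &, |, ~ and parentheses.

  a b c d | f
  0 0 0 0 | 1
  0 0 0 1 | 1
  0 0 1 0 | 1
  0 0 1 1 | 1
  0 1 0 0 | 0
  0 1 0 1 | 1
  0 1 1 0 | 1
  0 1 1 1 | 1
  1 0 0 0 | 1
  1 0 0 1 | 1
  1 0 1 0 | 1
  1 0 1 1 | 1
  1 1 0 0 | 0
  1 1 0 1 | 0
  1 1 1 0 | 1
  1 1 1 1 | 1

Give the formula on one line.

  ~a = 1111111100000000
  (~a & d) = 0101010100000000
  ~b = 1111000011110000
  (c | ~b) = 1111001111110011
  ((~a & d) | (c | ~b)) = 1111011111110011

((~a & d) | (c | ~b))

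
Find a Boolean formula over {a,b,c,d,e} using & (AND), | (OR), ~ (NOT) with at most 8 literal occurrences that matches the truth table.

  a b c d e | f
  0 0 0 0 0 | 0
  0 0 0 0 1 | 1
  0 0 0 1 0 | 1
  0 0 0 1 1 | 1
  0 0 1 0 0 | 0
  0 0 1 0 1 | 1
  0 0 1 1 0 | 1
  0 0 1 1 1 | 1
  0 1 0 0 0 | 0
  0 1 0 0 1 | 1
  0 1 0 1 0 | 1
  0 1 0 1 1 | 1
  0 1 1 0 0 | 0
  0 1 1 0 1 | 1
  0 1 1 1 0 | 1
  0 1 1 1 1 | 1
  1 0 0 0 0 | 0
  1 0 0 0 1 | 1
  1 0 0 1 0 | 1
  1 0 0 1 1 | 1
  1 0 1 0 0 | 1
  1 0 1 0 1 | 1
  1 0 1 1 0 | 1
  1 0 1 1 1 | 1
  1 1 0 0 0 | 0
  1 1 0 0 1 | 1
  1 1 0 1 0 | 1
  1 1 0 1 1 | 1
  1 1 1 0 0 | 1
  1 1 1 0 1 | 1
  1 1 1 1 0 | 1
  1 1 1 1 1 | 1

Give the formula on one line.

(((a | d) & (d | c)) | e)

  (a | d) = 00110011001100111111111111111111
  (d | c) = 00111111001111110011111100111111
  ((a | d) & (d | c)) = 00110011001100110011111100111111
  (((a | d) & (d | c)) | e) = 01110111011101110111111101111111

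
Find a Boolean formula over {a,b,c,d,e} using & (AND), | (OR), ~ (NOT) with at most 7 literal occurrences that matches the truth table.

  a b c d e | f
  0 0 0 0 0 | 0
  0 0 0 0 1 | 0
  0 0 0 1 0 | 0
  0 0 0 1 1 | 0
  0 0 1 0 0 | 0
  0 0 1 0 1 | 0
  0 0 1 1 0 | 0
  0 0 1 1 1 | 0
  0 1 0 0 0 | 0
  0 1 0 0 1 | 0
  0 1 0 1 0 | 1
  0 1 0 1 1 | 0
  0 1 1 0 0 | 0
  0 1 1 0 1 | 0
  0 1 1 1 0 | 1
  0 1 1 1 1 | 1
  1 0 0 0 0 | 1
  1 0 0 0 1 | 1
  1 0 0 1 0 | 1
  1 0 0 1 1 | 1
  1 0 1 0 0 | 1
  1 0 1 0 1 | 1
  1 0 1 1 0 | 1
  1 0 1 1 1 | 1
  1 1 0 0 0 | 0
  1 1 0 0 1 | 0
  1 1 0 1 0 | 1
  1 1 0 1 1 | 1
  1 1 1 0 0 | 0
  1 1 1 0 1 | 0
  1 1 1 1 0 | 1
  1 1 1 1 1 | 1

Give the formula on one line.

(((b & (c | ~e)) | a) & (~b | d))

  ~e = 10101010101010101010101010101010
  (c | ~e) = 10101111101011111010111110101111
  (b & (c | ~e)) = 00000000101011110000000010101111
  ((b & (c | ~e)) | a) = 00000000101011111111111111111111
  ~b = 11111111000000001111111100000000
  (~b | d) = 11111111001100111111111100110011
  (((b & (c | ~e)) | a) & (~b | d)) = 00000000001000111111111100110011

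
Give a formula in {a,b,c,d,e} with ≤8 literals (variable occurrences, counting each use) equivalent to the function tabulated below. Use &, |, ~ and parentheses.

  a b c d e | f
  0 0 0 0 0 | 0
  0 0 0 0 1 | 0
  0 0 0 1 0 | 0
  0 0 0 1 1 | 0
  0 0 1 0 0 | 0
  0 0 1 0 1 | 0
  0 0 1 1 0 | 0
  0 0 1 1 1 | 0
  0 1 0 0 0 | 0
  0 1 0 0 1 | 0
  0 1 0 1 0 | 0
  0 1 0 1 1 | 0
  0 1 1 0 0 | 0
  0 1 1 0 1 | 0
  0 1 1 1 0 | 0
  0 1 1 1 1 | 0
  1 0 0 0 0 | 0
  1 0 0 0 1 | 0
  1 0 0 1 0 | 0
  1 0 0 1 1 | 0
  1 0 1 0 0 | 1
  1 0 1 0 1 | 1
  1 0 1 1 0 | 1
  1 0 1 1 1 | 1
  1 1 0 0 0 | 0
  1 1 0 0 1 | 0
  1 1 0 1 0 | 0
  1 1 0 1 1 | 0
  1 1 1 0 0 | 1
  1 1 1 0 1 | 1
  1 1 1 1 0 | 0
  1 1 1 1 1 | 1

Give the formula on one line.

(((~c | a) & c) & ((~d | e) | (~b & (d & ~e))))

  ~c = 11110000111100001111000011110000
  (~c | a) = 11110000111100001111111111111111
  ((~c | a) & c) = 00000000000000000000111100001111
  ~d = 11001100110011001100110011001100
  (~d | e) = 11011101110111011101110111011101
  ~b = 11111111000000001111111100000000
  ~e = 10101010101010101010101010101010
  (d & ~e) = 00100010001000100010001000100010
  (~b & (d & ~e)) = 00100010000000000010001000000000
  ((~d | e) | (~b & (d & ~e))) = 11111111110111011111111111011101
  (((~c | a) & c) & ((~d | e) | (~b & (d & ~e)))) = 00000000000000000000111100001101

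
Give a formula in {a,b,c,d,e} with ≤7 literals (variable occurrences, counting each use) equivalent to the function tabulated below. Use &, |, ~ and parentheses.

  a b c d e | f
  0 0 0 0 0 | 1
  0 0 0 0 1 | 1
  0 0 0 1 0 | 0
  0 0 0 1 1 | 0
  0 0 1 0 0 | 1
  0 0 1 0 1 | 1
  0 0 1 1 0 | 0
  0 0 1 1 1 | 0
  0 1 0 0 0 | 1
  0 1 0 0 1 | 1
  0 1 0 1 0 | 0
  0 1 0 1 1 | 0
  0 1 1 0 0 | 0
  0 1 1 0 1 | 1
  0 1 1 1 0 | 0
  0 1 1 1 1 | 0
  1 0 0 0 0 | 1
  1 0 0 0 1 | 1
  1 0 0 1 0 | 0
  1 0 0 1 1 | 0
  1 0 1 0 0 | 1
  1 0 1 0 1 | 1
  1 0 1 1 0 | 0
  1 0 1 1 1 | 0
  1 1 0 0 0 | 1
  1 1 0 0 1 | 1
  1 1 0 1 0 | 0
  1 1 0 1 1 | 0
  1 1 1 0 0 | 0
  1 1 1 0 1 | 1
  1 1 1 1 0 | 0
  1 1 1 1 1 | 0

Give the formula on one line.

(((b & d) | ((b & ~c) | (~b | e))) & ~d)

  (b & d) = 00000000001100110000000000110011
  ~c = 11110000111100001111000011110000
  (b & ~c) = 00000000111100000000000011110000
  ~b = 11111111000000001111111100000000
  (~b | e) = 11111111010101011111111101010101
  ((b & ~c) | (~b | e)) = 11111111111101011111111111110101
  ((b & d) | ((b & ~c) | (~b | e))) = 11111111111101111111111111110111
  ~d = 11001100110011001100110011001100
  (((b & d) | ((b & ~c) | (~b | e))) & ~d) = 11001100110001001100110011000100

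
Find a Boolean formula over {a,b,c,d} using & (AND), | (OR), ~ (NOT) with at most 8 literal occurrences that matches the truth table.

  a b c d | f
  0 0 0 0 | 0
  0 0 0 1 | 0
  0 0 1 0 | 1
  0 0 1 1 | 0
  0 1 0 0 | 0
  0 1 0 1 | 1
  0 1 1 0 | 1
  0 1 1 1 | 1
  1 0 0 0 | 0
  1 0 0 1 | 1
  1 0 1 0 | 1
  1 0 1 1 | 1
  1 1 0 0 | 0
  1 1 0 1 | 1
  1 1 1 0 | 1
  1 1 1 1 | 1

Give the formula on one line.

(((a | (~d & c)) | b) & (d | c))

  ~d = 1010101010101010
  (~d & c) = 0010001000100010
  (a | (~d & c)) = 0010001011111111
  ((a | (~d & c)) | b) = 0010111111111111
  (d | c) = 0111011101110111
  (((a | (~d & c)) | b) & (d | c)) = 0010011101110111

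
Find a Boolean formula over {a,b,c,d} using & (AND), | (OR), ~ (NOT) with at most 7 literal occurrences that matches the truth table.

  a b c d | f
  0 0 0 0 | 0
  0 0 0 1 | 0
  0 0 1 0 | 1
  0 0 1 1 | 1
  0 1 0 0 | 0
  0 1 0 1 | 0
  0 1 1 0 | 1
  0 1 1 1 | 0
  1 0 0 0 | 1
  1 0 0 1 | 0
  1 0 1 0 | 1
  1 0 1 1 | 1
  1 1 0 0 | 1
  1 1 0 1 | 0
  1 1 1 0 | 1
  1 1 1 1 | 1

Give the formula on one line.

(((~d & a) | c) & (a | (~d | (d & ~b))))

  ~d = 1010101010101010
  (~d & a) = 0000000010101010
  ((~d & a) | c) = 0011001110111011
  ~b = 1111000011110000
  (d & ~b) = 0101000001010000
  (~d | (d & ~b)) = 1111101011111010
  (a | (~d | (d & ~b))) = 1111101011111111
  (((~d & a) | c) & (a | (~d | (d & ~b)))) = 0011001010111011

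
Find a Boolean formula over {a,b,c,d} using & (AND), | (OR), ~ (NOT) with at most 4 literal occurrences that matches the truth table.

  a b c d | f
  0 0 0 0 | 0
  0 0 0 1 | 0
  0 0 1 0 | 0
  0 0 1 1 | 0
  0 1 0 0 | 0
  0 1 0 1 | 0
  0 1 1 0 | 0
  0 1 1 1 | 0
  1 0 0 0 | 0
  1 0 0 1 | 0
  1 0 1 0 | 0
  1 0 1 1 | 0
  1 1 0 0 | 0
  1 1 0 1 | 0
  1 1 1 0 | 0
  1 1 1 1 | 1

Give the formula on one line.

(((a & c) & d) & b)

  (a & c) = 0000000000110011
  ((a & c) & d) = 0000000000010001
  (((a & c) & d) & b) = 0000000000000001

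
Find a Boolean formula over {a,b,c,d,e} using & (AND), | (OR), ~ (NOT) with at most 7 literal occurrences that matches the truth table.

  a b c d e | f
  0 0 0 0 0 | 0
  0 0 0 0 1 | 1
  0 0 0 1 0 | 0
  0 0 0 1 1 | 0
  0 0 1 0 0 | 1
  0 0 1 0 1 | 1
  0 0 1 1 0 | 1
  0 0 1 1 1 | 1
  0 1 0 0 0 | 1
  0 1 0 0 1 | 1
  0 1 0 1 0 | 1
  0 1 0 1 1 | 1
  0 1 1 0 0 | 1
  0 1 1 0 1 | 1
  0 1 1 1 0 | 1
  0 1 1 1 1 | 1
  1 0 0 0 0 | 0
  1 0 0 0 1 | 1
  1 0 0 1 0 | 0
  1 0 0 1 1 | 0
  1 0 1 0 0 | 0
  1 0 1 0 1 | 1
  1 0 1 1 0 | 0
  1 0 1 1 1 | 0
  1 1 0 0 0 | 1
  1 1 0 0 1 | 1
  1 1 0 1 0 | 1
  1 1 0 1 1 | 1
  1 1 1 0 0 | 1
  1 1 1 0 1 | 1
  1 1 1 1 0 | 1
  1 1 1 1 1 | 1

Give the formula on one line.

  ~a = 11111111111111110000000000000000
  (c & ~a) = 00001111000011110000000000000000
  ~d = 11001100110011001100110011001100
  (e & ~d) = 01000100010001000100010001000100
  ((c & ~a) | (e & ~d)) = 01001111010011110100010001000100
  (b | ((c & ~a) | (e & ~d))) = 01001111111111110100010011111111

(b | ((c & ~a) | (e & ~d)))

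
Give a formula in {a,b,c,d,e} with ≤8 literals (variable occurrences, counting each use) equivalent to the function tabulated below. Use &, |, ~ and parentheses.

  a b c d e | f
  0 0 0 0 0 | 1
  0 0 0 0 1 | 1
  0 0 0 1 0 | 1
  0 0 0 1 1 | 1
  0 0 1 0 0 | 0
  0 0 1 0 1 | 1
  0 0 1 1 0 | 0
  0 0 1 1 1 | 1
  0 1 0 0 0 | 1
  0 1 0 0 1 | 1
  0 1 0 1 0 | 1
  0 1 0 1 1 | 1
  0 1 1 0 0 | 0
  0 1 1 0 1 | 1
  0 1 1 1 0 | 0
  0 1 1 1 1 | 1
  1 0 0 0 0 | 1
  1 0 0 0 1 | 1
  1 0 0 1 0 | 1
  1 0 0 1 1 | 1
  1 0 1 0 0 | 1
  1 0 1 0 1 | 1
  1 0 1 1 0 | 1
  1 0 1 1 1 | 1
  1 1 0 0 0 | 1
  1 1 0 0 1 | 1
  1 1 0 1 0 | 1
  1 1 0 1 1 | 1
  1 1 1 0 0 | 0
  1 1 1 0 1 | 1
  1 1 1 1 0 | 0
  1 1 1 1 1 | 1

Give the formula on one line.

  ~c = 11110000111100001111000011110000
  (e | ~c) = 11110101111101011111010111110101
  ~b = 11111111000000001111111100000000
  (a & ~b) = 00000000000000001111111100000000
  (e | (a & ~b)) = 01010101010101011111111101010101
  ((e | ~c) | (e | (a & ~b))) = 11110101111101011111111111110101

((e | ~c) | (e | (a & ~b)))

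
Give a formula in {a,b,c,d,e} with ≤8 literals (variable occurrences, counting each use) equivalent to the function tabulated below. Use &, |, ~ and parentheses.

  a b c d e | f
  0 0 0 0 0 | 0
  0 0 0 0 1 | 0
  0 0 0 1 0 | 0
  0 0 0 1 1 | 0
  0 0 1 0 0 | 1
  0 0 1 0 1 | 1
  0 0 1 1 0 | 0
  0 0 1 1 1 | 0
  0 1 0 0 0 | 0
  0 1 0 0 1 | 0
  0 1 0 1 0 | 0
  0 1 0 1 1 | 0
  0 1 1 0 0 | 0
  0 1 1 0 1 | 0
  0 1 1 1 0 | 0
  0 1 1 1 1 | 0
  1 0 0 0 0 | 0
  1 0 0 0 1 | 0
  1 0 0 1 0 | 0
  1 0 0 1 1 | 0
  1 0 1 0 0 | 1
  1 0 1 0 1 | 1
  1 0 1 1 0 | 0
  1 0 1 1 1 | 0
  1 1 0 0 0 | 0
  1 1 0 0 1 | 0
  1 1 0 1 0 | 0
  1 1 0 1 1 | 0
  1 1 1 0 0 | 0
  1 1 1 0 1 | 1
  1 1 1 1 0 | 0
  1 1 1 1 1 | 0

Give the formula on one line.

((c & ~d) & (~b | (e & a)))

  ~d = 11001100110011001100110011001100
  (c & ~d) = 00001100000011000000110000001100
  ~b = 11111111000000001111111100000000
  (e & a) = 00000000000000000101010101010101
  (~b | (e & a)) = 11111111000000001111111101010101
  ((c & ~d) & (~b | (e & a))) = 00001100000000000000110000000100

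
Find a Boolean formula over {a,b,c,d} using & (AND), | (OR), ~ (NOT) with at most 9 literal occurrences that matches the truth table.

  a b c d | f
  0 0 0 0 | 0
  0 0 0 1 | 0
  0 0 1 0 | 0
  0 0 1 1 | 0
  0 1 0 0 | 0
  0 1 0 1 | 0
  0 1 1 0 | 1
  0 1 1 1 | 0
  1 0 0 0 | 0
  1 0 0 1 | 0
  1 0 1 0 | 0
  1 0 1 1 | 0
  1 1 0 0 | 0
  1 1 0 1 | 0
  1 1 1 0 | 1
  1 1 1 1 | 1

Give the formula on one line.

(((d & (a & c)) & b) | (c & (~d & (b & (~d | ~c)))))

  (a & c) = 0000000000110011
  (d & (a & c)) = 0000000000010001
  ((d & (a & c)) & b) = 0000000000000001
  ~d = 1010101010101010
  ~c = 1100110011001100
  (~d | ~c) = 1110111011101110
  (b & (~d | ~c)) = 0000111000001110
  (~d & (b & (~d | ~c))) = 0000101000001010
  (c & (~d & (b & (~d | ~c)))) = 0000001000000010
  (((d & (a & c)) & b) | (c & (~d & (b & (~d | ~c))))) = 0000001000000011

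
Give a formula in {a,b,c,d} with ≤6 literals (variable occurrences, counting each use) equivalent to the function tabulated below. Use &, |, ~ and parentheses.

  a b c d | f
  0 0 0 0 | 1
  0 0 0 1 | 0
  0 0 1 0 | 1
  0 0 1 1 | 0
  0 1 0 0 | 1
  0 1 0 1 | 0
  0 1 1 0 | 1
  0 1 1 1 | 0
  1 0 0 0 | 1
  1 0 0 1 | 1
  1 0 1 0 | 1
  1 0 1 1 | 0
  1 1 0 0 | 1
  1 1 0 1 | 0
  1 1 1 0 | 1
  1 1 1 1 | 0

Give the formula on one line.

  ~d = 1010101010101010
  ~b = 1111000011110000
  ~c = 1100110011001100
  (~c & d) = 0100010001000100
  (~b & (~c & d)) = 0100000001000000
  (~d | (~b & (~c & d))) = 1110101011101010
  (a & (~d | (~b & (~c & d)))) = 0000000011101010
  ((a & (~d | (~b & (~c & d)))) | ~d) = 1010101011101010

((a & (~d | (~b & (~c & d)))) | ~d)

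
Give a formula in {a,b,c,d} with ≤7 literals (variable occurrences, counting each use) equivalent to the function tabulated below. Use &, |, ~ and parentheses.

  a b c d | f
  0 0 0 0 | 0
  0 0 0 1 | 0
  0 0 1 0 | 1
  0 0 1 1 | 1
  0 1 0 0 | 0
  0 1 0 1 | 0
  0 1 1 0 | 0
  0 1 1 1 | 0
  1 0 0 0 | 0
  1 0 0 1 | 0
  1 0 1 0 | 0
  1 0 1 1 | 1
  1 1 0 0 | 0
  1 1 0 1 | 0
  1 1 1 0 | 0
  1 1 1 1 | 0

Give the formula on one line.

  ~b = 1111000011110000
  (~b & c) = 0011000000110000
  ~a = 1111111100000000
  (d & a) = 0000000001010101
  (~a | (d & a)) = 1111111101010101
  (c & (~a | (d & a))) = 0011001100010001
  ((~b & c) & (c & (~a | (d & a)))) = 0011000000010000

((~b & c) & (c & (~a | (d & a))))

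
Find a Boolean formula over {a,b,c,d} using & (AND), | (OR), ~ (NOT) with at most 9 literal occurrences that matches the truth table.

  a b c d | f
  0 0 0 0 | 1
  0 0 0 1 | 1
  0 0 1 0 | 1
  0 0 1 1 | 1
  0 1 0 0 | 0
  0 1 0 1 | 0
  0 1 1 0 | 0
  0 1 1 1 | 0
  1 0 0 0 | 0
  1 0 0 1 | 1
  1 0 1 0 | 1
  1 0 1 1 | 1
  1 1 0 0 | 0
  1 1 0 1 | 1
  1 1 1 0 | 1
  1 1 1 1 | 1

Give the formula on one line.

  (c | d) = 0111011101110111
  (b & (c | d)) = 0000011100000111
  ((b & (c | d)) & a) = 0000000000000111
  ~a = 1111111100000000
  (~a | c) = 1111111100110011
  (d | c) = 0111011101110111
  ((~a | c) | (d | c)) = 1111111101110111
  ~b = 1111000011110000
  (((~a | c) | (d | c)) & ~b) = 1111000001110000
  (((b & (c | d)) & a) | (((~a | c) | (d | c)) & ~b)) = 1111000001110111

(((b & (c | d)) & a) | (((~a | c) | (d | c)) & ~b))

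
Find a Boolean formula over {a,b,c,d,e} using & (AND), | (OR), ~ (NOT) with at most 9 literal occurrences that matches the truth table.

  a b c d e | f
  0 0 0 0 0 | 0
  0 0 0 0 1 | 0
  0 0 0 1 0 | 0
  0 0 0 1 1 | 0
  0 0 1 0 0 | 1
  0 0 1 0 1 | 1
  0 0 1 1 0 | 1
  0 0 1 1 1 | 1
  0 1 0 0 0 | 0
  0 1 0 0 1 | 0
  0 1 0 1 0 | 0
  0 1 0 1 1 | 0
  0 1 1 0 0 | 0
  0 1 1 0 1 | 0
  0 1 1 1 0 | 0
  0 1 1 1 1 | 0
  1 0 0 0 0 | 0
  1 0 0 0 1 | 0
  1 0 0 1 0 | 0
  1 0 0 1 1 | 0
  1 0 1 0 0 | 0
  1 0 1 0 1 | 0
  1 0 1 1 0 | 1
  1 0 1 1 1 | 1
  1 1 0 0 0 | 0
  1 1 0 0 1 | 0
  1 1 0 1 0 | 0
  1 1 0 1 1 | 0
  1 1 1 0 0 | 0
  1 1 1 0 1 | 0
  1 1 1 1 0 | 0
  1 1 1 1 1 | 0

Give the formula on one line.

(((~a | (d | b)) & c) & (c & ~b))

  ~a = 11111111111111110000000000000000
  (d | b) = 00110011111111110011001111111111
  (~a | (d | b)) = 11111111111111110011001111111111
  ((~a | (d | b)) & c) = 00001111000011110000001100001111
  ~b = 11111111000000001111111100000000
  (c & ~b) = 00001111000000000000111100000000
  (((~a | (d | b)) & c) & (c & ~b)) = 00001111000000000000001100000000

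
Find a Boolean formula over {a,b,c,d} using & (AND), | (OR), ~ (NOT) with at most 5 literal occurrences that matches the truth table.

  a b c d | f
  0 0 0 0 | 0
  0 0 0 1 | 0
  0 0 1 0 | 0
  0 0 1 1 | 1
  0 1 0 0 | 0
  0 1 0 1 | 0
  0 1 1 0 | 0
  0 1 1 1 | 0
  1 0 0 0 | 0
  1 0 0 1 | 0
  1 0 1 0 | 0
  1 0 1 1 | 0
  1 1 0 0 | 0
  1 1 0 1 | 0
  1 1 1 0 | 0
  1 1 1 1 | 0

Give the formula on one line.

  ~a = 1111111100000000
  (~a & d) = 0101010100000000
  ((~a & d) & c) = 0001000100000000
  ~c = 1100110011001100
  ~b = 1111000011110000
  (~c | ~b) = 1111110011111100
  (((~a & d) & c) & (~c | ~b)) = 0001000000000000

(((~a & d) & c) & (~c | ~b))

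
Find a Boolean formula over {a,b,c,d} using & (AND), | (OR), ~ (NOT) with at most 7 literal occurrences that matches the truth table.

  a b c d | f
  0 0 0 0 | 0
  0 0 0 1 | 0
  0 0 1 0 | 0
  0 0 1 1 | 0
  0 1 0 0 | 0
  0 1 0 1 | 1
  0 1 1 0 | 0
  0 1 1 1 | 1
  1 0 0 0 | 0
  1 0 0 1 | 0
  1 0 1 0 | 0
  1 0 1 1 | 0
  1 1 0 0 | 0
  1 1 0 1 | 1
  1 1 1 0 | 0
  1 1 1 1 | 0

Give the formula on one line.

  ~c = 1100110011001100
  (d & ~c) = 0100010001000100
  ~a = 1111111100000000
  (d & ~a) = 0101010100000000
  ((d & ~c) | (d & ~a)) = 0101010101000100
  (b & ((d & ~c) | (d & ~a))) = 0000010100000100

(b & ((d & ~c) | (d & ~a)))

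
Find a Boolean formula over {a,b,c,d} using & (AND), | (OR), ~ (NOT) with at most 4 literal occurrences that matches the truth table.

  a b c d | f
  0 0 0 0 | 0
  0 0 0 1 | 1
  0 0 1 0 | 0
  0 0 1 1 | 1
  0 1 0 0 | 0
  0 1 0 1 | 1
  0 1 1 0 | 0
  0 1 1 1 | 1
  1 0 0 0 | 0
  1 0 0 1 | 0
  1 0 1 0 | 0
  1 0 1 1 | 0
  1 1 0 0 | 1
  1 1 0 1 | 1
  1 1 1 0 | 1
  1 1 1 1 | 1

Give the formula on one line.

((d & ~a) | (a & b))

  ~a = 1111111100000000
  (d & ~a) = 0101010100000000
  (a & b) = 0000000000001111
  ((d & ~a) | (a & b)) = 0101010100001111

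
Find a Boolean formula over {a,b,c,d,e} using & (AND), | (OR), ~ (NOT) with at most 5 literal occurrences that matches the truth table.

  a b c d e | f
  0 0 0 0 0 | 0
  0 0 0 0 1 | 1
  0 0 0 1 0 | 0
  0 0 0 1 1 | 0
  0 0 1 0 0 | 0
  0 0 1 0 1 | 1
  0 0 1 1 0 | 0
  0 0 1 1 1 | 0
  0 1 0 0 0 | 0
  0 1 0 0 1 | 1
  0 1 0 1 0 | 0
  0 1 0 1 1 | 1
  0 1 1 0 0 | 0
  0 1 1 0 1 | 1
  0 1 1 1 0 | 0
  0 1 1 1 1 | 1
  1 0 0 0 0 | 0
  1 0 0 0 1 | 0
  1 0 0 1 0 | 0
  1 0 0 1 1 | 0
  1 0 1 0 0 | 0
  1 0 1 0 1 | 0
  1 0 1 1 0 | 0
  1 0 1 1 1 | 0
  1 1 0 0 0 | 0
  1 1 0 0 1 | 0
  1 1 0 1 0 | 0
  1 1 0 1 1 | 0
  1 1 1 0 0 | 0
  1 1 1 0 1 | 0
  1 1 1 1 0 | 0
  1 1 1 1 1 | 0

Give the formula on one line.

  ~a = 11111111111111110000000000000000
  (~a & e) = 01010101010101010000000000000000
  ~d = 11001100110011001100110011001100
  (~d | b) = 11001100111111111100110011111111
  ((~a & e) & (~d | b)) = 01000100010101010000000000000000

((~a & e) & (~d | b))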